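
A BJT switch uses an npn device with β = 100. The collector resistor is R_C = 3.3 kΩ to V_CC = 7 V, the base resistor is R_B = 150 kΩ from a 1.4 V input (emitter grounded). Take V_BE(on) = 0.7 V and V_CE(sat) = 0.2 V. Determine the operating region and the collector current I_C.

active; I_C ≈ 0.47 mA

Assume active. Base-emitter loop: I_B = (V_BB − V_BE)/R_B = (1.4 − 0.7)/150 = 0.00467 mA.
I_C = β·I_B = 100×0.00467 = 0.467 mA.
V_CE = V_CC − I_C·R_C = 7 − 0.467×3.3 = 5.46 V > V_CE(sat), so the active-region assumption holds.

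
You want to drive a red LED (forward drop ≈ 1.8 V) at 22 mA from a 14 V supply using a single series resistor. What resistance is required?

R ≈ 0.55 kΩ

The resistor drops V_S − V_D = 14 − 1.8 = 12.2 V at 22 mA.
R = 12.2 V / 22 mA = 0.555 kΩ.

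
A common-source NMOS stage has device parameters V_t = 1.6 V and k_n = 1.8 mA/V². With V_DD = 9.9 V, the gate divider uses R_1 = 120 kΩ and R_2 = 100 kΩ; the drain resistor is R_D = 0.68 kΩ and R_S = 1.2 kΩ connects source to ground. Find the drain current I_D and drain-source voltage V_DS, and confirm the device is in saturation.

V_G = V_DD·R_2/(R_1+R_2) = 9.9×100/220 = 4.5 V.
Assume saturation: I_D = (k_n/2)(V_GS − V_t)² with V_GS = V_G − I_D·R_S = 4.5 − 1.2·I_D.
Substituting gives 1.3·I_D² − 7.26·I_D + 7.57 = 0, with roots I_D = 1.38 or 4.22 mA.
The root I_D = 4.22 mA gives V_GS = -0.566 V ≤ V_t, so take I_D = 1.38 mA.
Then V_GS = 2.84 V and V_DS = V_DD − I_D(R_D+R_S) = 9.9 − 1.38×1.88 = 7.3 V.
Saturation requires V_DS ≥ V_GS − V_t = 1.24 V; 7.3 ≥ 1.24 ✓.

I_D ≈ 1.4 mA, V_DS ≈ 7.3 V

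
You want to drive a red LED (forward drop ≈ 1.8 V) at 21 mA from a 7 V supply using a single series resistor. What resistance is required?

The resistor drops V_S − V_D = 7 − 1.8 = 5.2 V at 21 mA.
R = 5.2 V / 21 mA = 0.248 kΩ.

R ≈ 0.25 kΩ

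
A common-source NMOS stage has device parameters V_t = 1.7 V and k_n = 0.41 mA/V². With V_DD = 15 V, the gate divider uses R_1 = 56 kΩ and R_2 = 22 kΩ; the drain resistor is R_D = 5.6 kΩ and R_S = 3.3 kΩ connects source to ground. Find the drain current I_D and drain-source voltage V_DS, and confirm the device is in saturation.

V_G = V_DD·R_2/(R_1+R_2) = 15×22/78 = 4.23 V.
Assume saturation: I_D = (k_n/2)(V_GS − V_t)² with V_GS = V_G − I_D·R_S = 4.23 − 3.3·I_D.
Substituting gives 2.23·I_D² − 4.42·I_D + 1.31 = 0, with roots I_D = 0.363 or 1.62 mA.
The root I_D = 1.62 mA gives V_GS = -1.11 V ≤ V_t, so take I_D = 0.363 mA.
Then V_GS = 3.03 V and V_DS = V_DD − I_D(R_D+R_S) = 15 − 0.363×8.9 = 11.8 V.
Saturation requires V_DS ≥ V_GS − V_t = 1.33 V; 11.8 ≥ 1.33 ✓.

I_D ≈ 0.36 mA, V_DS ≈ 12 V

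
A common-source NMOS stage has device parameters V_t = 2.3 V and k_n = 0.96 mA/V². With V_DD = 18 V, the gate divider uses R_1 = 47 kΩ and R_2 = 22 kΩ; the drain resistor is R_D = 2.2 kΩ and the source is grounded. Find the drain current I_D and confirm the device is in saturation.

I_D ≈ 5.7 mA

V_G = V_DD·R_2/(R_1+R_2) = 18×22/69 = 5.74 V. With the source grounded, V_GS = V_G = 5.74 V.
Assume saturation: I_D = (k_n/2)(V_GS − V_t)² = (0.96/2)×(5.74 − 2.3)² = 0.48×3.44² = 5.68 mA.
V_DS = V_DD − I_D·R_D = 18 − 5.68×2.2 = 5.51 V.
Saturation requires V_DS ≥ V_GS − V_t = 3.44 V; 5.51 ≥ 3.44 ✓.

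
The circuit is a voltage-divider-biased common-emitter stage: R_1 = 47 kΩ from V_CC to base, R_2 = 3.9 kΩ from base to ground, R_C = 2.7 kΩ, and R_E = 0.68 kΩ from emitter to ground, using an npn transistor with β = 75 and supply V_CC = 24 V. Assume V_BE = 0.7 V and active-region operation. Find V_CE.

Thevenize the base divider: V_Th = V_CC·R_2/(R_1+R_2) = 24×3.9/50.9 = 1.84 V, R_Th = R_1‖R_2 = 3.6 kΩ.
Base-emitter loop: V_Th = I_B·R_Th + V_BE + (β+1)I_B·R_E, so I_B = (1.84 − 0.7) / (3.6 + 76×0.68) = 0.0206 mA.
I_C = β·I_B = 75×0.0206 = 1.55 mA, and I_E = (β+1)I_B = 1.57 mA.
V_CE = V_CC − I_C·R_C − I_E·R_E = 24 − 1.55×2.7 − 1.57×0.68 = 18.8 V.
V_CE = 18.8 V > 0.2 V confirms active-region operation.

V_CE ≈ 19 V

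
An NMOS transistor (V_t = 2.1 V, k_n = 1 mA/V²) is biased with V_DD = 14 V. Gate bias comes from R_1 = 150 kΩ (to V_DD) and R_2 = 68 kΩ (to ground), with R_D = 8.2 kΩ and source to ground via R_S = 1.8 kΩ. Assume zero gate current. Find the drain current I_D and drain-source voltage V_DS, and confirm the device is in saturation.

I_D ≈ 0.63 mA, V_DS ≈ 7.7 V

V_G = V_DD·R_2/(R_1+R_2) = 14×68/218 = 4.37 V.
Assume saturation: I_D = (k_n/2)(V_GS − V_t)² with V_GS = V_G − I_D·R_S = 4.37 − 1.8·I_D.
Substituting gives 1.62·I_D² − 5.08·I_D + 2.57 = 0, with roots I_D = 0.634 or 2.5 mA.
The root I_D = 2.5 mA gives V_GS = -0.137 V ≤ V_t, so take I_D = 0.634 mA.
Then V_GS = 3.23 V and V_DS = V_DD − I_D(R_D+R_S) = 14 − 0.634×10 = 7.66 V.
Saturation requires V_DS ≥ V_GS − V_t = 1.13 V; 7.66 ≥ 1.13 ✓.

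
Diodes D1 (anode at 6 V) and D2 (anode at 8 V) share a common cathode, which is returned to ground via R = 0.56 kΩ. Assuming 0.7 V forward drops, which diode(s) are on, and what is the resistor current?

Only D2 conducts; I_R ≈ 13 mA

Assume both conduct. Then node N would need to be at both 6−0.7 = 5.3 V and 8−0.7 = 7.3 V, which is impossible.
Assume only D2 conducts: V_N = 8 − 0.7 = 7.3 V, so I_R = 7.3/0.56 = 13 mA.
Check D1: its anode-to-cathode voltage is 6 − 7.3 = -1.3 V < 0.7 V, so it is off. The assumption is consistent.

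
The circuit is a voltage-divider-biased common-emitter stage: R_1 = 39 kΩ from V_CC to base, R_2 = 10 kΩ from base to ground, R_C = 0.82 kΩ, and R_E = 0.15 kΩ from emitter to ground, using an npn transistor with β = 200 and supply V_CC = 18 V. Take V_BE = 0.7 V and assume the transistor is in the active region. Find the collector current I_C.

I_C ≈ 16 mA

Thevenize the base divider: V_Th = V_CC·R_2/(R_1+R_2) = 18×10/49 = 3.67 V, R_Th = R_1‖R_2 = 7.96 kΩ.
Base-emitter loop: V_Th = I_B·R_Th + V_BE + (β+1)I_B·R_E, so I_B = (3.67 − 0.7) / (7.96 + 201×0.15) = 0.078 mA.
I_C = β·I_B = 200×0.078 = 15.6 mA, and I_E = (β+1)I_B = 15.7 mA.
V_CE = V_CC − I_C·R_C − I_E·R_E = 18 − 15.6×0.82 − 15.7×0.15 = 2.85 V.
V_CE = 2.85 V > 0.2 V confirms active-region operation.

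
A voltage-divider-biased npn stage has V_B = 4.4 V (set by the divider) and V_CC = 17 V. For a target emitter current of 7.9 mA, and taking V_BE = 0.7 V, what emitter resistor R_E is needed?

V_E = V_B − V_BE = 4.4 − 0.7 = 3.7 V.
R_E = V_E / I_E = 3.7 / 7.9 = 0.468 kΩ.

R_E ≈ 0.47 kΩ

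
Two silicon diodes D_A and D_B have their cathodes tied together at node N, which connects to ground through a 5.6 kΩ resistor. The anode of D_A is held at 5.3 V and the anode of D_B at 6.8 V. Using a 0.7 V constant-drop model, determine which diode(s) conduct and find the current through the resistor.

Assume both conduct. Then node N would need to be at both 5.3−0.7 = 4.6 V and 6.8−0.7 = 6.1 V, which is impossible.
Assume only D_B conducts: V_N = 6.8 − 0.7 = 6.1 V, so I_R = 6.1/5.6 = 1.09 mA.
Check D_A: its anode-to-cathode voltage is 5.3 − 6.1 = -0.8 V < 0.7 V, so it is off. The assumption is consistent.

Only D_B conducts; I_R ≈ 1.1 mA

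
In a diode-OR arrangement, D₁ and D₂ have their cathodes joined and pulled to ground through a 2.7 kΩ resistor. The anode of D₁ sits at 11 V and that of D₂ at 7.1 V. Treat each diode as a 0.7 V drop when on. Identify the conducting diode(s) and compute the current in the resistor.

Only D₁ conducts; I_R ≈ 3.8 mA

Assume both conduct. Then node N would need to be at both 11−0.7 = 10.3 V and 7.1−0.7 = 6.4 V, which is impossible.
Assume only D₁ conducts: V_N = 11 − 0.7 = 10.3 V, so I_R = 10.3/2.7 = 3.81 mA.
Check D₂: its anode-to-cathode voltage is 7.1 − 10.3 = -3.2 V < 0.7 V, so it is off. The assumption is consistent.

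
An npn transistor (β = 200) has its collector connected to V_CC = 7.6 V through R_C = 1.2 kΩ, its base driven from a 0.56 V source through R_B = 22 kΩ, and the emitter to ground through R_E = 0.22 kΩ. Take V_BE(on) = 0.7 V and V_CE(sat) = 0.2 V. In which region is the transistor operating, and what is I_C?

cutoff; I_C ≈ 0

V_BB = 0.56 V ≤ V_BE(on) = 0.7 V, so the base-emitter junction is not forward biased.
The transistor is in cutoff: I_B = I_C = 0.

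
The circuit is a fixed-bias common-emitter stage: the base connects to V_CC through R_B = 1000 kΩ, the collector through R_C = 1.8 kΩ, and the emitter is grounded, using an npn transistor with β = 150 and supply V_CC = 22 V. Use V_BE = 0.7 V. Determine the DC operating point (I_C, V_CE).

Base loop: V_CC = I_B·R_B + V_BE, so I_B = (22 − 0.7)/1000 kΩ = 0.0213 mA.
In the active region I_C = β·I_B = 150 × 0.0213 = 3.19 mA.
Collector loop: V_CE = V_CC − I_C·R_C = 22 − 3.19×1.8 = 16.2 V.
Since V_CE = 16.2 V > V_CE(sat) ≈ 0.2 V, the transistor is in the active region as assumed.

I_C ≈ 3.2 mA, V_CE ≈ 16 V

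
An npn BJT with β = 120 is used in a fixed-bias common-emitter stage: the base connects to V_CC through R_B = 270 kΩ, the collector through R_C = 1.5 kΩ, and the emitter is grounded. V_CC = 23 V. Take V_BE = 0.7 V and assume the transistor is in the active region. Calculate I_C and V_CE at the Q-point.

Base loop: V_CC = I_B·R_B + V_BE, so I_B = (23 − 0.7)/270 kΩ = 0.0826 mA.
In the active region I_C = β·I_B = 120 × 0.0826 = 9.91 mA.
Collector loop: V_CE = V_CC − I_C·R_C = 23 − 9.91×1.5 = 8.13 V.
Since V_CE = 8.13 V > V_CE(sat) ≈ 0.2 V, the transistor is in the active region as assumed.

I_C ≈ 9.9 mA, V_CE ≈ 8.1 V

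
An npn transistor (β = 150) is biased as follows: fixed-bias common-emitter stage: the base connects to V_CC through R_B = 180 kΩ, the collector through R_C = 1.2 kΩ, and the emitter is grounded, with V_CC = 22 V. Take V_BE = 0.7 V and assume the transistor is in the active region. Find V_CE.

Base loop: V_CC = I_B·R_B + V_BE, so I_B = (22 − 0.7)/180 kΩ = 0.118 mA.
In the active region I_C = β·I_B = 150 × 0.118 = 17.8 mA.
Collector loop: V_CE = V_CC − I_C·R_C = 22 − 17.8×1.2 = 0.7 V.
Since V_CE = 0.7 V > V_CE(sat) ≈ 0.2 V, the transistor is in the active region as assumed.

V_CE ≈ 0.7 V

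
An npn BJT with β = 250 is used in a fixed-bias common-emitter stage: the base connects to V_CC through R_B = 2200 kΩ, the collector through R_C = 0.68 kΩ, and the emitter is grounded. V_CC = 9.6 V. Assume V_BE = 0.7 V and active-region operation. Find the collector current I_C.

I_C ≈ 1 mA

Base loop: V_CC = I_B·R_B + V_BE, so I_B = (9.6 − 0.7)/2200 kΩ = 0.00405 mA.
In the active region I_C = β·I_B = 250 × 0.00405 = 1.01 mA.
Collector loop: V_CE = V_CC − I_C·R_C = 9.6 − 1.01×0.68 = 8.91 V.
Since V_CE = 8.91 V > V_CE(sat) ≈ 0.2 V, the transistor is in the active region as assumed.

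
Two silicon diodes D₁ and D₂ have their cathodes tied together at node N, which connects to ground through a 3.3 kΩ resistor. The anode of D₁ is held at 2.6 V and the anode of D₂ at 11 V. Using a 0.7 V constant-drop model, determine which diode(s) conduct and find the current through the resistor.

Only D₂ conducts; I_R ≈ 3.1 mA

Assume both conduct. Then node N would need to be at both 2.6−0.7 = 1.9 V and 11−0.7 = 10.3 V, which is impossible.
Assume only D₂ conducts: V_N = 11 − 0.7 = 10.3 V, so I_R = 10.3/3.3 = 3.12 mA.
Check D₁: its anode-to-cathode voltage is 2.6 − 10.3 = -7.7 V < 0.7 V, so it is off. The assumption is consistent.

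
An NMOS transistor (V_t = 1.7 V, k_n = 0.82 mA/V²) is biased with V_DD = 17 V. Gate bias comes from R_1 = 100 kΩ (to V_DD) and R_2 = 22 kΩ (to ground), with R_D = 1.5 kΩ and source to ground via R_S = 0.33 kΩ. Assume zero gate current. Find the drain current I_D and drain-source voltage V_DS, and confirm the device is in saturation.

V_G = V_DD·R_2/(R_1+R_2) = 17×22/122 = 3.07 V.
Assume saturation: I_D = (k_n/2)(V_GS − V_t)² with V_GS = V_G − I_D·R_S = 3.07 − 0.33·I_D.
Substituting gives 0.0446·I_D² − 1.37·I_D + 0.765 = 0, with roots I_D = 0.569 or 30.1 mA.
The root I_D = 30.1 mA gives V_GS = -6.87 V ≤ V_t, so take I_D = 0.569 mA.
Then V_GS = 2.88 V and V_DS = V_DD − I_D(R_D+R_S) = 17 − 0.569×1.83 = 16 V.
Saturation requires V_DS ≥ V_GS − V_t = 1.18 V; 16 ≥ 1.18 ✓.

I_D ≈ 0.57 mA, V_DS ≈ 16 V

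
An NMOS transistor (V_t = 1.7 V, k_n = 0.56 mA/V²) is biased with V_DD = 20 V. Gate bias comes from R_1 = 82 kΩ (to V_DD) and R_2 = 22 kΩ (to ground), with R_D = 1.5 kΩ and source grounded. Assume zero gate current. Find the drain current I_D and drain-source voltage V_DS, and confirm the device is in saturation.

I_D ≈ 1.8 mA, V_DS ≈ 17 V

V_G = V_DD·R_2/(R_1+R_2) = 20×22/104 = 4.23 V. With the source grounded, V_GS = V_G = 4.23 V.
Assume saturation: I_D = (k_n/2)(V_GS − V_t)² = (0.56/2)×(4.23 − 1.7)² = 0.28×2.53² = 1.79 mA.
V_DS = V_DD − I_D·R_D = 20 − 1.79×1.5 = 17.3 V.
Saturation requires V_DS ≥ V_GS − V_t = 2.53 V; 17.3 ≥ 2.53 ✓.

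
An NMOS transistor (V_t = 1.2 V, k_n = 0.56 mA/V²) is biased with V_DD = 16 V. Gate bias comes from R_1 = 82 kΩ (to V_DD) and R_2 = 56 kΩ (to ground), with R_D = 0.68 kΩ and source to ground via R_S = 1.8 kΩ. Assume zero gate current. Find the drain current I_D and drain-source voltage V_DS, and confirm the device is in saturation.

V_G = V_DD·R_2/(R_1+R_2) = 16×56/138 = 6.49 V.
Assume saturation: I_D = (k_n/2)(V_GS − V_t)² with V_GS = V_G − I_D·R_S = 6.49 − 1.8·I_D.
Substituting gives 0.907·I_D² − 6.34·I_D + 7.84 = 0, with roots I_D = 1.61 or 5.37 mA.
The root I_D = 5.37 mA gives V_GS = -3.18 V ≤ V_t, so take I_D = 1.61 mA.
Then V_GS = 3.6 V and V_DS = V_DD − I_D(R_D+R_S) = 16 − 1.61×2.48 = 12 V.
Saturation requires V_DS ≥ V_GS − V_t = 2.4 V; 12 ≥ 2.4 ✓.

I_D ≈ 1.6 mA, V_DS ≈ 12 V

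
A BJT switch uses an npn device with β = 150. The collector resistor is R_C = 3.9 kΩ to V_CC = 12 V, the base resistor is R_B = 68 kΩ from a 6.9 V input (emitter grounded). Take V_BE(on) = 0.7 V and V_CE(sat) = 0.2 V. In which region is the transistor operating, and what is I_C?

Assume active: I_B = (6.9 − 0.7)/68 = 0.0912 mA, giving I_C = β·I_B = 13.7 mA.
But then V_CE = 12 − 13.7×3.9 = -41.3 V < V_CE(sat) = 0.2 V — impossible in the active region.
So the transistor is saturated. With V_CE = 0.2 V, I_C = (V_CC − 0.2)/R_C = 11.8/3.9 = 3.03 mA.
Check: β·I_B = 13.7 mA > I_C = 3.03 mA, confirming saturation.

saturation; I_C ≈ 3 mA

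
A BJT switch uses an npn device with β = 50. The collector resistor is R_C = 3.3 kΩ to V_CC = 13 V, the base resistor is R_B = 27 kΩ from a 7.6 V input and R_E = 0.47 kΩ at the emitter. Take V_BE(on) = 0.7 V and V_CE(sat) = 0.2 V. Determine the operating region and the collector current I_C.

saturation; I_C ≈ 3.4 mA

Assume active: I_B = (7.6 − 0.7)/(27 + 51×0.47) = 0.135 mA, I_C = β·I_B = 6.77 mA.
Then V_CE = 13 − 6.77×3.3 − 6.9×0.47 = -12.6 V < 0.2 V — the active assumption fails.
Re-solve with V_CE = 0.2 V. KCL at the emitter: V_E/R_E = (V_BB−0.7−V_E)/R_B + (V_CC−0.2−V_E)/R_C, giving V_E = 1.68 V.
I_C = (V_CC − 0.2 − V_E)/R_C = (12.8 − 1.68)/3.3 = 3.37 mA.
Check: I_B = (6.9 − 1.68)/27 = 0.194 mA, and β·I_B = 9.68 mA > I_C, confirming saturation.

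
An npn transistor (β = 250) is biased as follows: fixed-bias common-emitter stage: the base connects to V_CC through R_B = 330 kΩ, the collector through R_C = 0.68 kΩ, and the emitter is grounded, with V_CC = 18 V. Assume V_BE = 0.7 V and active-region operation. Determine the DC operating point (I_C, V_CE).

I_C ≈ 13 mA, V_CE ≈ 9.1 V

Base loop: V_CC = I_B·R_B + V_BE, so I_B = (18 − 0.7)/330 kΩ = 0.0524 mA.
In the active region I_C = β·I_B = 250 × 0.0524 = 13.1 mA.
Collector loop: V_CE = V_CC − I_C·R_C = 18 − 13.1×0.68 = 9.09 V.
Since V_CE = 9.09 V > V_CE(sat) ≈ 0.2 V, the transistor is in the active region as assumed.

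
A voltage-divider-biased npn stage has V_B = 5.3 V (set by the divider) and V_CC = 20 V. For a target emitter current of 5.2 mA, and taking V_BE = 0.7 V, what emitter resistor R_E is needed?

R_E ≈ 0.88 kΩ

V_E = V_B − V_BE = 5.3 − 0.7 = 4.6 V.
R_E = V_E / I_E = 4.6 / 5.2 = 0.885 kΩ.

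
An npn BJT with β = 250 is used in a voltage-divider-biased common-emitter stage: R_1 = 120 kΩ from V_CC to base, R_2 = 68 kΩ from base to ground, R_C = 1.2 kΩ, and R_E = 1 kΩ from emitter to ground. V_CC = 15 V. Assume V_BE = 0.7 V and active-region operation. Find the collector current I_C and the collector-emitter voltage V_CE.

I_C ≈ 4 mA, V_CE ≈ 6.2 V

Thevenize the base divider: V_Th = V_CC·R_2/(R_1+R_2) = 15×68/188 = 5.43 V, R_Th = R_1‖R_2 = 43.4 kΩ.
Base-emitter loop: V_Th = I_B·R_Th + V_BE + (β+1)I_B·R_E, so I_B = (5.43 − 0.7) / (43.4 + 251×1) = 0.0161 mA.
I_C = β·I_B = 250×0.0161 = 4.01 mA, and I_E = (β+1)I_B = 4.03 mA.
V_CE = V_CC − I_C·R_C − I_E·R_E = 15 − 4.01×1.2 − 4.03×1 = 6.16 V.
V_CE = 6.16 V > 0.2 V confirms active-region operation.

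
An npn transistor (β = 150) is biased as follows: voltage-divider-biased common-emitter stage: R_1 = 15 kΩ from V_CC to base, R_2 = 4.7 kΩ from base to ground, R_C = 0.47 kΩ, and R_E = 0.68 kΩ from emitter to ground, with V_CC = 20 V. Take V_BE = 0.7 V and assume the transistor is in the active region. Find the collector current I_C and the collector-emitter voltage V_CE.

I_C ≈ 5.7 mA, V_CE ≈ 13 V

Thevenize the base divider: V_Th = V_CC·R_2/(R_1+R_2) = 20×4.7/19.7 = 4.77 V, R_Th = R_1‖R_2 = 3.58 kΩ.
Base-emitter loop: V_Th = I_B·R_Th + V_BE + (β+1)I_B·R_E, so I_B = (4.77 − 0.7) / (3.58 + 151×0.68) = 0.0383 mA.
I_C = β·I_B = 150×0.0383 = 5.75 mA, and I_E = (β+1)I_B = 5.79 mA.
V_CE = V_CC − I_C·R_C − I_E·R_E = 20 − 5.75×0.47 − 5.79×0.68 = 13.4 V.
V_CE = 13.4 V > 0.2 V confirms active-region operation.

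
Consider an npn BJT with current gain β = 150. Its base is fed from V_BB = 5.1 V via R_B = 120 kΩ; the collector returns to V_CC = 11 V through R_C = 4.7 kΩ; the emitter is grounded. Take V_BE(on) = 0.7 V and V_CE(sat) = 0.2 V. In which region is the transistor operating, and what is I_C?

saturation; I_C ≈ 2.3 mA

Assume active: I_B = (5.1 − 0.7)/120 = 0.0367 mA, giving I_C = β·I_B = 5.5 mA.
But then V_CE = 11 − 5.5×4.7 = -14.8 V < V_CE(sat) = 0.2 V — impossible in the active region.
So the transistor is saturated. With V_CE = 0.2 V, I_C = (V_CC − 0.2)/R_C = 10.8/4.7 = 2.3 mA.
Check: β·I_B = 5.5 mA > I_C = 2.3 mA, confirming saturation.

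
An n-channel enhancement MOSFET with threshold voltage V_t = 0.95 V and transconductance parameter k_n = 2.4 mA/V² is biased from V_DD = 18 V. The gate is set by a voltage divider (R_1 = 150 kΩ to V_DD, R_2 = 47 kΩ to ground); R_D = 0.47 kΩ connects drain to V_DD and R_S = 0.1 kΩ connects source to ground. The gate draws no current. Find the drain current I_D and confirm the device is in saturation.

V_G = V_DD·R_2/(R_1+R_2) = 18×47/197 = 4.29 V.
Assume saturation: I_D = (k_n/2)(V_GS − V_t)² with V_GS = V_G − I_D·R_S = 4.29 − 0.1·I_D.
Substituting gives 0.012·I_D² − 1.8·I_D + 13.4 = 0, with roots I_D = 7.86 or 142 mA.
The root I_D = 142 mA gives V_GS = -9.94 V ≤ V_t, so take I_D = 7.86 mA.
Then V_GS = 3.51 V and V_DS = V_DD − I_D(R_D+R_S) = 18 − 7.86×0.57 = 13.5 V.
Saturation requires V_DS ≥ V_GS − V_t = 2.56 V; 13.5 ≥ 2.56 ✓.

I_D ≈ 7.9 mA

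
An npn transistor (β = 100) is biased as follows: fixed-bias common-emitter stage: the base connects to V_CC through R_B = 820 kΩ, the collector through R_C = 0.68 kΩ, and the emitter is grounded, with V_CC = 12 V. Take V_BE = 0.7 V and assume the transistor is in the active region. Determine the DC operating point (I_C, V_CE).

Base loop: V_CC = I_B·R_B + V_BE, so I_B = (12 − 0.7)/820 kΩ = 0.0138 mA.
In the active region I_C = β·I_B = 100 × 0.0138 = 1.38 mA.
Collector loop: V_CE = V_CC − I_C·R_C = 12 − 1.38×0.68 = 11.1 V.
Since V_CE = 11.1 V > V_CE(sat) ≈ 0.2 V, the transistor is in the active region as assumed.

I_C ≈ 1.4 mA, V_CE ≈ 11 V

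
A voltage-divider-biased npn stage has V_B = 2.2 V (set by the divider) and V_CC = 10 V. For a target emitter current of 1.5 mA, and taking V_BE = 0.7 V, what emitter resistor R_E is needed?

R_E ≈ 1 kΩ

V_E = V_B − V_BE = 2.2 − 0.7 = 1.5 V.
R_E = V_E / I_E = 1.5 / 1.5 = 1 kΩ.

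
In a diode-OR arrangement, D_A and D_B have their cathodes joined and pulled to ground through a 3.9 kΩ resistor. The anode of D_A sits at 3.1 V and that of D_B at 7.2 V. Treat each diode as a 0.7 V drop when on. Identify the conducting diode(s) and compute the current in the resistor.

Only D_B conducts; I_R ≈ 1.7 mA

Assume both conduct. Then node N would need to be at both 3.1−0.7 = 2.4 V and 7.2−0.7 = 6.5 V, which is impossible.
Assume only D_B conducts: V_N = 7.2 − 0.7 = 6.5 V, so I_R = 6.5/3.9 = 1.67 mA.
Check D_A: its anode-to-cathode voltage is 3.1 − 6.5 = -3.4 V < 0.7 V, so it is off. The assumption is consistent.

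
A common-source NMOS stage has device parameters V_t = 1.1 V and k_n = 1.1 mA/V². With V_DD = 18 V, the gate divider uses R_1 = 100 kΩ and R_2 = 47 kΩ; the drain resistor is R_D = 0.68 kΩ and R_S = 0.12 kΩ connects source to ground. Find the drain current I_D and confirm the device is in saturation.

I_D ≈ 7.7 mA

V_G = V_DD·R_2/(R_1+R_2) = 18×47/147 = 5.76 V.
Assume saturation: I_D = (k_n/2)(V_GS − V_t)² with V_GS = V_G − I_D·R_S = 5.76 − 0.12·I_D.
Substituting gives 0.00792·I_D² − 1.61·I_D + 11.9 = 0, with roots I_D = 7.67 or 196 mA.
The root I_D = 196 mA gives V_GS = -17.8 V ≤ V_t, so take I_D = 7.67 mA.
Then V_GS = 4.83 V and V_DS = V_DD − I_D(R_D+R_S) = 18 − 7.67×0.8 = 11.9 V.
Saturation requires V_DS ≥ V_GS − V_t = 3.73 V; 11.9 ≥ 3.73 ✓.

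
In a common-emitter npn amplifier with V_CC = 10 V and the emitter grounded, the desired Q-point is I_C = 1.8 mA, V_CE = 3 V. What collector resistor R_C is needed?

R_C ≈ 3.9 kΩ

Collector loop: V_CC = I_C·R_C + V_CE.
R_C = (V_CC − V_CE)/I_C = (10 − 3)/1.8 = 3.89 kΩ.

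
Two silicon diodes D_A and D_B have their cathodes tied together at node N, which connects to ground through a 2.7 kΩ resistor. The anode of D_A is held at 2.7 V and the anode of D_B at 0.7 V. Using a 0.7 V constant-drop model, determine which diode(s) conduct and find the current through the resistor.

Only D_A conducts; I_R ≈ 0.74 mA

Assume both conduct. Then node N would need to be at both 2.7−0.7 = 2 V and 0.7−0.7 = 0 V, which is impossible.
Assume only D_A conducts: V_N = 2.7 − 0.7 = 2 V, so I_R = 2/2.7 = 0.741 mA.
Check D_B: its anode-to-cathode voltage is 0.7 − 2 = -1.3 V < 0.7 V, so it is off. The assumption is consistent.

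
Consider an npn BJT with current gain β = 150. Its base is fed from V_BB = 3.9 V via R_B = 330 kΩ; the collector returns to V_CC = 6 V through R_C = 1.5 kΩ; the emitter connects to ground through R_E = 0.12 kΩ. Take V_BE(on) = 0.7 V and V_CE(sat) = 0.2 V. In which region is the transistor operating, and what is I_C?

active; I_C ≈ 1.4 mA

Assume active. Base-emitter loop: I_B = (V_BB − V_BE)/(R_B + (β+1)R_E) = (3.9 − 0.7)/(330 + 151×0.12) = 0.00919 mA.
I_C = β·I_B = 150×0.00919 = 1.38 mA.
V_CE = V_CC − I_C·R_C − I_E·R_E = 6 − 1.38×1.5 − 1.39×0.12 = 3.77 V > V_CE(sat), so the active-region assumption holds.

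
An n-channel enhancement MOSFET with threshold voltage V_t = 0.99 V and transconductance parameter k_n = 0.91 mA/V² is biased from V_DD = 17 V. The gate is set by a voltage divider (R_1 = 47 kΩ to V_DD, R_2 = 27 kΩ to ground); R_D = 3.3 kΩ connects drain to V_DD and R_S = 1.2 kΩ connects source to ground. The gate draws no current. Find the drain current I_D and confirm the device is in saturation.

I_D ≈ 2.4 mA

V_G = V_DD·R_2/(R_1+R_2) = 17×27/74 = 6.2 V.
Assume saturation: I_D = (k_n/2)(V_GS − V_t)² with V_GS = V_G − I_D·R_S = 6.2 − 1.2·I_D.
Substituting gives 0.655·I_D² − 6.69·I_D + 12.4 = 0, with roots I_D = 2.42 or 7.79 mA.
The root I_D = 7.79 mA gives V_GS = -3.15 V ≤ V_t, so take I_D = 2.42 mA.
Then V_GS = 3.3 V and V_DS = V_DD − I_D(R_D+R_S) = 17 − 2.42×4.5 = 6.1 V.
Saturation requires V_DS ≥ V_GS − V_t = 2.31 V; 6.1 ≥ 2.31 ✓.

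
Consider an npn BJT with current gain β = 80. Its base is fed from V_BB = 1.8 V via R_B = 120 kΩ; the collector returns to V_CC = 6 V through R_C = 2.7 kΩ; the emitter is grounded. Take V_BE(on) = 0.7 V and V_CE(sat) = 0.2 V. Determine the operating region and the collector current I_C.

Assume active. Base-emitter loop: I_B = (V_BB − V_BE)/R_B = (1.8 − 0.7)/120 = 0.00917 mA.
I_C = β·I_B = 80×0.00917 = 0.733 mA.
V_CE = V_CC − I_C·R_C = 6 − 0.733×2.7 = 4.02 V > V_CE(sat), so the active-region assumption holds.

active; I_C ≈ 0.73 mA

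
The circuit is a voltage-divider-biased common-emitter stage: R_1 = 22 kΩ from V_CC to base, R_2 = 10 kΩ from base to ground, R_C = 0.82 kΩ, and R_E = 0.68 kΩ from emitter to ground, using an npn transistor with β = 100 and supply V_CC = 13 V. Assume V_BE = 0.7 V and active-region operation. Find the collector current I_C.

I_C ≈ 4.5 mA

Thevenize the base divider: V_Th = V_CC·R_2/(R_1+R_2) = 13×10/32 = 4.06 V, R_Th = R_1‖R_2 = 6.88 kΩ.
Base-emitter loop: V_Th = I_B·R_Th + V_BE + (β+1)I_B·R_E, so I_B = (4.06 − 0.7) / (6.88 + 101×0.68) = 0.0445 mA.
I_C = β·I_B = 100×0.0445 = 4.45 mA, and I_E = (β+1)I_B = 4.49 mA.
V_CE = V_CC − I_C·R_C − I_E·R_E = 13 − 4.45×0.82 − 4.49×0.68 = 6.29 V.
V_CE = 6.29 V > 0.2 V confirms active-region operation.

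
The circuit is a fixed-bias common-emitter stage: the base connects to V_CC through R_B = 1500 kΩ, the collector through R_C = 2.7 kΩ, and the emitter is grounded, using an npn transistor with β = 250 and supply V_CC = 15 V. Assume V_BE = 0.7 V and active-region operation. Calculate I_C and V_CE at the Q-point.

Base loop: V_CC = I_B·R_B + V_BE, so I_B = (15 − 0.7)/1500 kΩ = 0.00953 mA.
In the active region I_C = β·I_B = 250 × 0.00953 = 2.38 mA.
Collector loop: V_CE = V_CC − I_C·R_C = 15 − 2.38×2.7 = 8.56 V.
Since V_CE = 8.56 V > V_CE(sat) ≈ 0.2 V, the transistor is in the active region as assumed.

I_C ≈ 2.4 mA, V_CE ≈ 8.6 V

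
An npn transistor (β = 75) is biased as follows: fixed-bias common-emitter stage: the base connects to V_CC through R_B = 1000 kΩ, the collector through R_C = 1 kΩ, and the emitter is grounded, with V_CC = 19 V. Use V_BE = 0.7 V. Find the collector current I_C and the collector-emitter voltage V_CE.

I_C ≈ 1.4 mA, V_CE ≈ 18 V

Base loop: V_CC = I_B·R_B + V_BE, so I_B = (19 − 0.7)/1000 kΩ = 0.0183 mA.
In the active region I_C = β·I_B = 75 × 0.0183 = 1.37 mA.
Collector loop: V_CE = V_CC − I_C·R_C = 19 − 1.37×1 = 17.6 V.
Since V_CE = 17.6 V > V_CE(sat) ≈ 0.2 V, the transistor is in the active region as assumed.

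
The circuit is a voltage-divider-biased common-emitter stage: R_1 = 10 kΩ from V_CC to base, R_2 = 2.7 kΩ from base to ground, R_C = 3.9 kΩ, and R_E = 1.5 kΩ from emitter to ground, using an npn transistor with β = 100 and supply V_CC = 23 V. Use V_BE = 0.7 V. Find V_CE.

V_CE ≈ 8.2 V

Thevenize the base divider: V_Th = V_CC·R_2/(R_1+R_2) = 23×2.7/12.7 = 4.89 V, R_Th = R_1‖R_2 = 2.13 kΩ.
Base-emitter loop: V_Th = I_B·R_Th + V_BE + (β+1)I_B·R_E, so I_B = (4.89 − 0.7) / (2.13 + 101×1.5) = 0.0273 mA.
I_C = β·I_B = 100×0.0273 = 2.73 mA, and I_E = (β+1)I_B = 2.75 mA.
V_CE = V_CC − I_C·R_C − I_E·R_E = 23 − 2.73×3.9 − 2.75×1.5 = 8.23 V.
V_CE = 8.23 V > 0.2 V confirms active-region operation.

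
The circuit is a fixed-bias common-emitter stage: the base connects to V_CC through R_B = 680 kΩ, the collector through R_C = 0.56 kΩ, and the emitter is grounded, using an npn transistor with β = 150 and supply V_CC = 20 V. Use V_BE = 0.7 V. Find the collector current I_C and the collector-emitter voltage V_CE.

I_C ≈ 4.3 mA, V_CE ≈ 18 V

Base loop: V_CC = I_B·R_B + V_BE, so I_B = (20 − 0.7)/680 kΩ = 0.0284 mA.
In the active region I_C = β·I_B = 150 × 0.0284 = 4.26 mA.
Collector loop: V_CE = V_CC − I_C·R_C = 20 − 4.26×0.56 = 17.6 V.
Since V_CE = 17.6 V > V_CE(sat) ≈ 0.2 V, the transistor is in the active region as assumed.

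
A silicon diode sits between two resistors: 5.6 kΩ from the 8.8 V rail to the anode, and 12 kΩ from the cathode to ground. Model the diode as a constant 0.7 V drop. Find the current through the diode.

The two resistors are in series with the diode, so KVL gives 8.8 = I·5.6 + 0.7 + I·12.
I = (8.8 − 0.7) / (5.6 + 12) kΩ = 8.1 / 17.6 = 0.46 mA.

I ≈ 0.46 mA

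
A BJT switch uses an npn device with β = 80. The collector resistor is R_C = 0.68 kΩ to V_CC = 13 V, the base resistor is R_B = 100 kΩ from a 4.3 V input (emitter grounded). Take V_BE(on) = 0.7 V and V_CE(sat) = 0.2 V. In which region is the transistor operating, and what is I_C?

Assume active. Base-emitter loop: I_B = (V_BB − V_BE)/R_B = (4.3 − 0.7)/100 = 0.036 mA.
I_C = β·I_B = 80×0.036 = 2.88 mA.
V_CE = V_CC − I_C·R_C = 13 − 2.88×0.68 = 11 V > V_CE(sat), so the active-region assumption holds.

active; I_C ≈ 2.9 mA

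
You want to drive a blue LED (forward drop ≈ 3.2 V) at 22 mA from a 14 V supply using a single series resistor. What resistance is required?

R ≈ 0.49 kΩ

The resistor drops V_S − V_D = 14 − 3.2 = 10.8 V at 22 mA.
R = 10.8 V / 22 mA = 0.491 kΩ.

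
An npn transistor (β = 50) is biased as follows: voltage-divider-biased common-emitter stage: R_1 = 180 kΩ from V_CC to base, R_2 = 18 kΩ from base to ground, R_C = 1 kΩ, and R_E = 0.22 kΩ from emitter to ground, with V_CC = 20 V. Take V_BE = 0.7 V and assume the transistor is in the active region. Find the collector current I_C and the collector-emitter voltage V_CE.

I_C ≈ 2 mA, V_CE ≈ 18 V

Thevenize the base divider: V_Th = V_CC·R_2/(R_1+R_2) = 20×18/198 = 1.82 V, R_Th = R_1‖R_2 = 16.4 kΩ.
Base-emitter loop: V_Th = I_B·R_Th + V_BE + (β+1)I_B·R_E, so I_B = (1.82 − 0.7) / (16.4 + 51×0.22) = 0.0405 mA.
I_C = β·I_B = 50×0.0405 = 2.03 mA, and I_E = (β+1)I_B = 2.07 mA.
V_CE = V_CC − I_C·R_C − I_E·R_E = 20 − 2.03×1 − 2.07×0.22 = 17.5 V.
V_CE = 17.5 V > 0.2 V confirms active-region operation.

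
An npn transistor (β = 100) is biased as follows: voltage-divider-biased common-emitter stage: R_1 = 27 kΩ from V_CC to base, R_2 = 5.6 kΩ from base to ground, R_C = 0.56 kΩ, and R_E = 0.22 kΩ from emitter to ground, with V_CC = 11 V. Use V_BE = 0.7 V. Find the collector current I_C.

Thevenize the base divider: V_Th = V_CC·R_2/(R_1+R_2) = 11×5.6/32.6 = 1.89 V, R_Th = R_1‖R_2 = 4.64 kΩ.
Base-emitter loop: V_Th = I_B·R_Th + V_BE + (β+1)I_B·R_E, so I_B = (1.89 − 0.7) / (4.64 + 101×0.22) = 0.0443 mA.
I_C = β·I_B = 100×0.0443 = 4.43 mA, and I_E = (β+1)I_B = 4.47 mA.
V_CE = V_CC − I_C·R_C − I_E·R_E = 11 − 4.43×0.56 − 4.47×0.22 = 7.54 V.
V_CE = 7.54 V > 0.2 V confirms active-region operation.

I_C ≈ 4.4 mA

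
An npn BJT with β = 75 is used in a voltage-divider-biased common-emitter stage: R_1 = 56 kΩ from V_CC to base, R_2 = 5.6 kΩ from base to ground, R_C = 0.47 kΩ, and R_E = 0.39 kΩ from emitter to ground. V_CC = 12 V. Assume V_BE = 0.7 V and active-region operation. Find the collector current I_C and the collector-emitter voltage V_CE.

I_C ≈ 0.84 mA, V_CE ≈ 11 V

Thevenize the base divider: V_Th = V_CC·R_2/(R_1+R_2) = 12×5.6/61.6 = 1.09 V, R_Th = R_1‖R_2 = 5.09 kΩ.
Base-emitter loop: V_Th = I_B·R_Th + V_BE + (β+1)I_B·R_E, so I_B = (1.09 − 0.7) / (5.09 + 76×0.39) = 0.0113 mA.
I_C = β·I_B = 75×0.0113 = 0.844 mA, and I_E = (β+1)I_B = 0.855 mA.
V_CE = V_CC − I_C·R_C − I_E·R_E = 12 − 0.844×0.47 − 0.855×0.39 = 11.3 V.
V_CE = 11.3 V > 0.2 V confirms active-region operation.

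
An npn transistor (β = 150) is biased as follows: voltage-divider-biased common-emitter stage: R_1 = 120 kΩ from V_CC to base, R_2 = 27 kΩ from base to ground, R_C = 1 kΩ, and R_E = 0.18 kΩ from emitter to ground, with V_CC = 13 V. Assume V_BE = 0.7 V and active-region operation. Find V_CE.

V_CE ≈ 6.9 V

Thevenize the base divider: V_Th = V_CC·R_2/(R_1+R_2) = 13×27/147 = 2.39 V, R_Th = R_1‖R_2 = 22 kΩ.
Base-emitter loop: V_Th = I_B·R_Th + V_BE + (β+1)I_B·R_E, so I_B = (2.39 − 0.7) / (22 + 151×0.18) = 0.0343 mA.
I_C = β·I_B = 150×0.0343 = 5.14 mA, and I_E = (β+1)I_B = 5.18 mA.
V_CE = V_CC − I_C·R_C − I_E·R_E = 13 − 5.14×1 − 5.18×0.18 = 6.92 V.
V_CE = 6.92 V > 0.2 V confirms active-region operation.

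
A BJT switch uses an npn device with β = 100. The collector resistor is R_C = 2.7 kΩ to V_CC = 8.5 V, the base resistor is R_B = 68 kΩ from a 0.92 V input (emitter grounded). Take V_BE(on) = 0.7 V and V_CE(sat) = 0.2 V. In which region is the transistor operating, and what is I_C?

Assume active. Base-emitter loop: I_B = (V_BB − V_BE)/R_B = (0.92 − 0.7)/68 = 0.00324 mA.
I_C = β·I_B = 100×0.00324 = 0.324 mA.
V_CE = V_CC − I_C·R_C = 8.5 − 0.324×2.7 = 7.63 V > V_CE(sat), so the active-region assumption holds.

active; I_C ≈ 0.32 mA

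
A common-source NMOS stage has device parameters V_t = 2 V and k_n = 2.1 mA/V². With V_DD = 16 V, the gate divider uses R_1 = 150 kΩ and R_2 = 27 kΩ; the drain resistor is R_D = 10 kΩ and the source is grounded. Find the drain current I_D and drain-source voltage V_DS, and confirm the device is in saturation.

V_G = V_DD·R_2/(R_1+R_2) = 16×27/177 = 2.44 V. With the source grounded, V_GS = V_G = 2.44 V.
Assume saturation: I_D = (k_n/2)(V_GS − V_t)² = (2.1/2)×(2.44 − 2)² = 1.05×0.441² = 0.204 mA.
V_DS = V_DD − I_D·R_D = 16 − 0.204×10 = 14 V.
Saturation requires V_DS ≥ V_GS − V_t = 0.441 V; 14 ≥ 0.441 ✓.

I_D ≈ 0.2 mA, V_DS ≈ 14 V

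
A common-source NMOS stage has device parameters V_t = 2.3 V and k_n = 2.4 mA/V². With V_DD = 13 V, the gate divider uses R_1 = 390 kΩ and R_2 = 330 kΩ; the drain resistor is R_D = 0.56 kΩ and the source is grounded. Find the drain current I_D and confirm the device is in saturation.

I_D ≈ 16 mA

V_G = V_DD·R_2/(R_1+R_2) = 13×330/720 = 5.96 V. With the source grounded, V_GS = V_G = 5.96 V.
Assume saturation: I_D = (k_n/2)(V_GS − V_t)² = (2.4/2)×(5.96 − 2.3)² = 1.2×3.66² = 16.1 mA.
V_DS = V_DD − I_D·R_D = 13 − 16.1×0.56 = 4.01 V.
Saturation requires V_DS ≥ V_GS − V_t = 3.66 V; 4.01 ≥ 3.66 ✓.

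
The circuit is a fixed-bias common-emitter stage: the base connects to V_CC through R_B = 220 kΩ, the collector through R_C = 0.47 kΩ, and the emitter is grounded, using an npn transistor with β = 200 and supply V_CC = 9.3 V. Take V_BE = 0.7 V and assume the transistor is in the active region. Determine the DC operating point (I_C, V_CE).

I_C ≈ 7.8 mA, V_CE ≈ 5.6 V

Base loop: V_CC = I_B·R_B + V_BE, so I_B = (9.3 − 0.7)/220 kΩ = 0.0391 mA.
In the active region I_C = β·I_B = 200 × 0.0391 = 7.82 mA.
Collector loop: V_CE = V_CC − I_C·R_C = 9.3 − 7.82×0.47 = 5.63 V.
Since V_CE = 5.63 V > V_CE(sat) ≈ 0.2 V, the transistor is in the active region as assumed.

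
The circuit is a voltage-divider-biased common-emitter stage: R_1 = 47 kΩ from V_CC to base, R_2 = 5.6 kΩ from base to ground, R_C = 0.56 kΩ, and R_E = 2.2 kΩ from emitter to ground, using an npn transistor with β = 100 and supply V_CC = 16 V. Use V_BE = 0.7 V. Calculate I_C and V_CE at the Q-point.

I_C ≈ 0.44 mA, V_CE ≈ 15 V

Thevenize the base divider: V_Th = V_CC·R_2/(R_1+R_2) = 16×5.6/52.6 = 1.7 V, R_Th = R_1‖R_2 = 5 kΩ.
Base-emitter loop: V_Th = I_B·R_Th + V_BE + (β+1)I_B·R_E, so I_B = (1.7 − 0.7) / (5 + 101×2.2) = 0.00442 mA.
I_C = β·I_B = 100×0.00442 = 0.442 mA, and I_E = (β+1)I_B = 0.446 mA.
V_CE = V_CC − I_C·R_C − I_E·R_E = 16 − 0.442×0.56 − 0.446×2.2 = 14.8 V.
V_CE = 14.8 V > 0.2 V confirms active-region operation.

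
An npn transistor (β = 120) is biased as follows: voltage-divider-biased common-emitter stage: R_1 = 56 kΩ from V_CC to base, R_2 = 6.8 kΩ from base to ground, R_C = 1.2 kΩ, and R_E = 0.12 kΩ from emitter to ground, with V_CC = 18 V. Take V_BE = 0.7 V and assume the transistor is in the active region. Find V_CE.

V_CE ≈ 8.4 V

Thevenize the base divider: V_Th = V_CC·R_2/(R_1+R_2) = 18×6.8/62.8 = 1.95 V, R_Th = R_1‖R_2 = 6.06 kΩ.
Base-emitter loop: V_Th = I_B·R_Th + V_BE + (β+1)I_B·R_E, so I_B = (1.95 − 0.7) / (6.06 + 121×0.12) = 0.0607 mA.
I_C = β·I_B = 120×0.0607 = 7.28 mA, and I_E = (β+1)I_B = 7.34 mA.
V_CE = V_CC − I_C·R_C − I_E·R_E = 18 − 7.28×1.2 − 7.34×0.12 = 8.38 V.
V_CE = 8.38 V > 0.2 V confirms active-region operation.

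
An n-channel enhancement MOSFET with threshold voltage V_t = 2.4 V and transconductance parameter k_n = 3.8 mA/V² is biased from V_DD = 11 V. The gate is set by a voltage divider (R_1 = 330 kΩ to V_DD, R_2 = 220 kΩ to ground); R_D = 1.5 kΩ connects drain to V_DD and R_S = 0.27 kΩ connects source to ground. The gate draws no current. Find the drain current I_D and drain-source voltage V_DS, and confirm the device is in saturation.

V_G = V_DD·R_2/(R_1+R_2) = 11×220/550 = 4.4 V.
Assume saturation: I_D = (k_n/2)(V_GS − V_t)² with V_GS = V_G − I_D·R_S = 4.4 − 0.27·I_D.
Substituting gives 0.139·I_D² − 3.05·I_D + 7.6 = 0, with roots I_D = 2.86 or 19.2 mA.
The root I_D = 19.2 mA gives V_GS = -0.777 V ≤ V_t, so take I_D = 2.86 mA.
Then V_GS = 3.63 V and V_DS = V_DD − I_D(R_D+R_S) = 11 − 2.86×1.77 = 5.93 V.
Saturation requires V_DS ≥ V_GS − V_t = 1.23 V; 5.93 ≥ 1.23 ✓.

I_D ≈ 2.9 mA, V_DS ≈ 5.9 V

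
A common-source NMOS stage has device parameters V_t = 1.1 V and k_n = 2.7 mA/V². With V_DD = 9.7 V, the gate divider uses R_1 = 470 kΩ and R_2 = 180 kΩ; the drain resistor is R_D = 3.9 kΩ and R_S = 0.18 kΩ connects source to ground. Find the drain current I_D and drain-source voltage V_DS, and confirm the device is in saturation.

V_G = V_DD·R_2/(R_1+R_2) = 9.7×180/650 = 2.69 V.
Assume saturation: I_D = (k_n/2)(V_GS − V_t)² with V_GS = V_G − I_D·R_S = 2.69 − 0.18·I_D.
Substituting gives 0.0437·I_D² − 1.77·I_D + 3.4 = 0, with roots I_D = 2.02 or 38.5 mA.
The root I_D = 38.5 mA gives V_GS = -4.24 V ≤ V_t, so take I_D = 2.02 mA.
Then V_GS = 2.32 V and V_DS = V_DD − I_D(R_D+R_S) = 9.7 − 2.02×4.08 = 1.46 V.
Saturation requires V_DS ≥ V_GS − V_t = 1.22 V; 1.46 ≥ 1.22 ✓.

I_D ≈ 2 mA, V_DS ≈ 1.5 V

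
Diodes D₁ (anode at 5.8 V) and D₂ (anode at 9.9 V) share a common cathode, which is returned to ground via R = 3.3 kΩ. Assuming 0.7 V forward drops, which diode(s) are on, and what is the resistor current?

Assume both conduct. Then node N would need to be at both 5.8−0.7 = 5.1 V and 9.9−0.7 = 9.2 V, which is impossible.
Assume only D₂ conducts: V_N = 9.9 − 0.7 = 9.2 V, so I_R = 9.2/3.3 = 2.79 mA.
Check D₁: its anode-to-cathode voltage is 5.8 − 9.2 = -3.4 V < 0.7 V, so it is off. The assumption is consistent.

Only D₂ conducts; I_R ≈ 2.8 mA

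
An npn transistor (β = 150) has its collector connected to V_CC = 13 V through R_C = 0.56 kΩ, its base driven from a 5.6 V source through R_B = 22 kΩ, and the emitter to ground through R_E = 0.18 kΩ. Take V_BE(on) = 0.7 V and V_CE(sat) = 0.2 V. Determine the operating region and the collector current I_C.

active; I_C ≈ 15 mA

Assume active. Base-emitter loop: I_B = (V_BB − V_BE)/(R_B + (β+1)R_E) = (5.6 − 0.7)/(22 + 151×0.18) = 0.0996 mA.
I_C = β·I_B = 150×0.0996 = 14.9 mA.
V_CE = V_CC − I_C·R_C − I_E·R_E = 13 − 14.9×0.56 − 15×0.18 = 1.92 V > V_CE(sat), so the active-region assumption holds.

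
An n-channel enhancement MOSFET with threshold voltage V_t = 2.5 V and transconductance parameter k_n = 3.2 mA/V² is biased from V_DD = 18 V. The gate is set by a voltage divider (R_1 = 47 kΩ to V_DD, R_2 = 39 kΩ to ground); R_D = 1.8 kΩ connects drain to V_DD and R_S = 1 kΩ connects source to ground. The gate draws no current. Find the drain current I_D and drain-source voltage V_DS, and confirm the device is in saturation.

I_D ≈ 4.1 mA, V_DS ≈ 6.6 V

V_G = V_DD·R_2/(R_1+R_2) = 18×39/86 = 8.16 V.
Assume saturation: I_D = (k_n/2)(V_GS − V_t)² with V_GS = V_G − I_D·R_S = 8.16 − 1·I_D.
Substituting gives 1.6·I_D² − 19.1·I_D + 51.3 = 0, with roots I_D = 4.07 or 7.88 mA.
The root I_D = 7.88 mA gives V_GS = 0.28 V ≤ V_t, so take I_D = 4.07 mA.
Then V_GS = 4.09 V and V_DS = V_DD − I_D(R_D+R_S) = 18 − 4.07×2.8 = 6.61 V.
Saturation requires V_DS ≥ V_GS − V_t = 1.59 V; 6.61 ≥ 1.59 ✓.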